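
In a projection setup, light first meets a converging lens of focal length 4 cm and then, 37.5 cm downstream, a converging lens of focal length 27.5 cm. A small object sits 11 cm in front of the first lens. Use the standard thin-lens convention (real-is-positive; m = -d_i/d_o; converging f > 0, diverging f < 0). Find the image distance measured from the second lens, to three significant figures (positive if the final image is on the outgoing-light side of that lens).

231 cm

Lens 1: 1/d_i1 = 1/f_1 - 1/d_o1 = 1/4 - 1/11 = 0.15909 cm^-1, so d_i1 = 6.286 cm.
Object distance for lens 2: d_o2 = 37.5 - 6.286 = 31.214 cm.
Lens 2: 1/d_i2 = 1/f_2 - 1/d_o2 = 1/27.5 - 1/(31.214) = 0.00433 cm^-1, so d_i2 = 231.106 cm.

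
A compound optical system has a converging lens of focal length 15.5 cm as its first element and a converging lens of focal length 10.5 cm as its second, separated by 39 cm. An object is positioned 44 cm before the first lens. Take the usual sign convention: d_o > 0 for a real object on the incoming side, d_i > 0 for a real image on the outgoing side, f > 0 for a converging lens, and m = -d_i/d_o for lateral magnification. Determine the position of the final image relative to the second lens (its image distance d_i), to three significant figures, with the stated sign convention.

First lens: d_i1 = 1/(1/15.5 - 1/44) = 23.930 cm.
The intermediate image is 23.930 cm to the right of lens 1, so d_o2 = L - d_i1 = 39 - 23.930 = 15.070 cm.
Second lens: d_i2 = 1/(1/10.5 - 1/(15.070)) = 34.624 cm.

34.6 cm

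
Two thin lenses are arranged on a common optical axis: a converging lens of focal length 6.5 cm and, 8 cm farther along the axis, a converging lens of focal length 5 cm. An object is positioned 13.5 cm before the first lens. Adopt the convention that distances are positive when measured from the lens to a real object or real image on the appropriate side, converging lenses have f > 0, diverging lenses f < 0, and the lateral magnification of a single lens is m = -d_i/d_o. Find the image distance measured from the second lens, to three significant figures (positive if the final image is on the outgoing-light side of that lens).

First lens: d_i1 = 1/(1/6.5 - 1/13.5) = 12.536 cm.
Since 12.536 cm > 8 cm, the first image lies past the second lens and serves as a virtual object: d_o2 = L - d_i1 = -4.536 cm.
Second lens: d_i2 = 1/(1/5 - 1/(-4.536)) = 2.378 cm.

2.38 cm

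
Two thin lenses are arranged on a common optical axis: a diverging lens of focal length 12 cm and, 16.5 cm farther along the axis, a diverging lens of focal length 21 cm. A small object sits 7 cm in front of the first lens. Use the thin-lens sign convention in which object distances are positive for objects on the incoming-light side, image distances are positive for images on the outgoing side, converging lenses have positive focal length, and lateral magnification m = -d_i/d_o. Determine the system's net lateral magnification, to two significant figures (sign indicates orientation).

Applying the thin-lens equation to the first lens, 1/(-12) = 1/7 + 1/d_i1, which gives d_i1 = -4.421 cm.
Its lateral magnification is m_1 = -d_i1/d_o1 = -(-4.421)/7 = 0.6316.
With d_i1 < 0 the first image is virtual and lies on the object side; the object distance for lens 2 is d_o2 = 16.5 - (-4.421) = 20.921 cm.
Applying the thin-lens equation again with f_2 = -21 cm and d_o2 = 20.921 cm gives d_i2 = -10.480 cm.
m_2 = -(-10.480)/(20.921) = 0.5009.
Overall magnification: m = m_1 m_2 = 0.3164.

0.32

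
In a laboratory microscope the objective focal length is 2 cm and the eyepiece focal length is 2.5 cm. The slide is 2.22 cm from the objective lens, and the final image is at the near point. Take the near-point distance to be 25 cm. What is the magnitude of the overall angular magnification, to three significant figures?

Objective: 1/d_i = 1/f_obj - 1/d_o = 1/2 - 1/2.22 = 0.04955 cm^-1, so d_i = 20.182 cm.
m_obj = -d_i/d_o = -20.182/2.22 = -9.091.
Eyepiece angular magnification (image at near point): M_eye = 1 + D/f_e = 1 + 25/2.5 = 11.000.
Overall M = m_obj x M_eye = (-9.091)(11.000) = -100.00.
|M| = 100.00.

100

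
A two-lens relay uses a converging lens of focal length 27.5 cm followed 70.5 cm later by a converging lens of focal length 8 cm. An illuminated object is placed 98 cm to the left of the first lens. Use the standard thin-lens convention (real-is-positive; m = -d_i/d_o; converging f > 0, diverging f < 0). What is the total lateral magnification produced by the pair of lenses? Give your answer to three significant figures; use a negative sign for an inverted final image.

0.129

Lens 1: 1/d_i1 = 1/f_1 - 1/d_o1 = 1/27.5 - 1/98 = 0.02616 cm^-1, so d_i1 = 38.227 cm.
m_1 = -(38.227)/98 = -0.3901.
That image sits 32.273 cm in front of the second lens, so d_o2 = 32.273 cm.
Lens 2: 1/d_i2 = 1/f_2 - 1/d_o2 = 1/8 - 1/(32.273) = 0.09401 cm^-1, so d_i2 = 10.637 cm.
m_2 = -(10.637)/(32.273) = -0.3296.
Overall magnification: m = m_1 m_2 = 0.1286.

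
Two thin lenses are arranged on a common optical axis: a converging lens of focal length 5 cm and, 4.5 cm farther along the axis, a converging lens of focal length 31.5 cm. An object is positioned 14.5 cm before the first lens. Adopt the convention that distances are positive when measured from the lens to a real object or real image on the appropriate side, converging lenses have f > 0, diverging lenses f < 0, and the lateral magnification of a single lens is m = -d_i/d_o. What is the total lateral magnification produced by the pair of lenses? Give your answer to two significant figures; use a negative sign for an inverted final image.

-0.48

Lens 1: 1/d_i1 = 1/f_1 - 1/d_o1 = 1/5 - 1/14.5 = 0.13103 cm^-1, so d_i1 = 7.632 cm.
m_1 = -(7.632)/14.5 = -0.5263.
Since 7.632 cm > 4.5 cm, the first image lies past the second lens and serves as a virtual object: d_o2 = L - d_i1 = -3.132 cm.
Lens 2: 1/d_i2 = 1/f_2 - 1/d_o2 = 1/31.5 - 1/(-3.132) = 0.35107 cm^-1, so d_i2 = 2.848 cm.
m_2 = -(2.848)/(-3.132) = 0.9096.
Total m = m_1 x m_2 = (-0.5263)(0.9096) = -0.4787.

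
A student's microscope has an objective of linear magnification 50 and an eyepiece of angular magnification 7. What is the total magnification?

The overall magnification of a compound microscope is the product of the objective and eyepiece magnifications:
M = M_obj x M_eye = 50 x 7 = 350.

350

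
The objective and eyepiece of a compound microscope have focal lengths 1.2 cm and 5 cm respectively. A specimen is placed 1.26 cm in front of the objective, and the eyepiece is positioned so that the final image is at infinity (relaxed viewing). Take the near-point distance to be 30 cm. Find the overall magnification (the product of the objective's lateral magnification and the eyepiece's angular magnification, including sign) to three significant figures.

-120

Objective: 1/d_i = 1/f_obj - 1/d_o = 1/1.2 - 1/1.26 = 0.03968 cm^-1, so d_i = 25.200 cm.
m_obj = -d_i/d_o = -25.200/1.26 = -20.000.
Eyepiece angular magnification (image at infinity): M_eye = D/f_e = 30/5 = 6.000.
Overall M = m_obj x M_eye = (-20.000)(6.000) = -120.00.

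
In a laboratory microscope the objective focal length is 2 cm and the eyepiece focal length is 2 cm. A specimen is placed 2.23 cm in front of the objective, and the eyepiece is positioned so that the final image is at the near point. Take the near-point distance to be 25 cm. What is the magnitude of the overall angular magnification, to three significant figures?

117

Objective: 1/d_i = 1/f_obj - 1/d_o = 1/2 - 1/2.23 = 0.05157 cm^-1, so d_i = 19.391 cm.
m_obj = -d_i/d_o = -19.391/2.23 = -8.696.
Eyepiece angular magnification (image at near point): M_eye = 1 + D/f_e = 1 + 25/2 = 13.500.
Overall M = m_obj x M_eye = (-8.696)(13.500) = -117.39.
|M| = 117.39.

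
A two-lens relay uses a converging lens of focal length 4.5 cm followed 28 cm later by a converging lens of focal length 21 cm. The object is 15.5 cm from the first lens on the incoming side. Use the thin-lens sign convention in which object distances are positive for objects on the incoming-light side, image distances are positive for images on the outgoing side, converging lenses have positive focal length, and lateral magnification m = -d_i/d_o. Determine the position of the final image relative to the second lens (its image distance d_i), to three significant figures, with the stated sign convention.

First lens: d_i1 = 1/(1/4.5 - 1/15.5) = 6.341 cm.
The intermediate image is 6.341 cm to the right of lens 1, so d_o2 = L - d_i1 = 28 - 6.341 = 21.659 cm.
Second lens: d_i2 = 1/(1/21 - 1/(21.659)) = 690.103 cm.

690 cm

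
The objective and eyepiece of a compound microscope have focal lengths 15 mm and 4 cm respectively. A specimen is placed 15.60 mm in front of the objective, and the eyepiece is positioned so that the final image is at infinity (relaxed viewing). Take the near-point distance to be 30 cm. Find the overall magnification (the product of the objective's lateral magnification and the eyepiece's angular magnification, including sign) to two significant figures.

-190

Convert to cm: f_obj = 15 mm = 1.5 cm; d_o = 15.60 mm = 1.56 cm.
Objective: 1/d_i = 1/f_obj - 1/d_o = 1/1.5 - 1/1.56 = 0.02564 cm^-1, so d_i = 39.000 cm.
m_obj = -d_i/d_o = -39.000/1.56 = -25.000.
Eyepiece angular magnification (image at infinity): M_eye = D/f_e = 30/4 = 7.500.
Overall M = m_obj x M_eye = (-25.000)(7.500) = -187.50.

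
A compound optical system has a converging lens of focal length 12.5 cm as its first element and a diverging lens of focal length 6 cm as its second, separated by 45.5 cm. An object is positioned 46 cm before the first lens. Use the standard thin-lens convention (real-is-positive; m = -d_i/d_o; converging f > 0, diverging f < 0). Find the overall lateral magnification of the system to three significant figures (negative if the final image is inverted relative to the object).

First lens: d_i1 = 1/(1/12.5 - 1/46) = 17.164 cm.
m_1 = -(17.164)/46 = -0.3731.
The intermediate image is 17.164 cm to the right of lens 1, so d_o2 = L - d_i1 = 45.5 - 17.164 = 28.336 cm.
Second lens: d_i2 = 1/(1/(-6) - 1/(28.336)) = -4.952 cm.
m_2 = -(-4.952)/(28.336) = 0.1747.
The system's lateral magnification is m_1 m_2 = (-0.3731)(0.1747) = -0.0652.

-0.0652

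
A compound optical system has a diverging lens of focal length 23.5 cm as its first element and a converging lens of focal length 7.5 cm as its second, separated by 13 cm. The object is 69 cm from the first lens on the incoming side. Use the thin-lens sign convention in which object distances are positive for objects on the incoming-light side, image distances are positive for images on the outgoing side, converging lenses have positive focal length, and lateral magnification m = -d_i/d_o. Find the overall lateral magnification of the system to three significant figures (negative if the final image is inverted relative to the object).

-0.0827

First lens: d_i1 = 1/(1/(-23.5) - 1/69) = -17.530 cm.
m_1 = -(-17.530)/69 = 0.2541.
With d_i1 < 0 the first image is virtual and lies on the object side; the object distance for lens 2 is d_o2 = 13 - (-17.530) = 30.530 cm.
Second lens: d_i2 = 1/(1/7.5 - 1/(30.530)) = 9.942 cm.
m_2 = -(9.942)/(30.530) = -0.3257.
Total m = m_1 x m_2 = (0.2541)(-0.3257) = -0.0827.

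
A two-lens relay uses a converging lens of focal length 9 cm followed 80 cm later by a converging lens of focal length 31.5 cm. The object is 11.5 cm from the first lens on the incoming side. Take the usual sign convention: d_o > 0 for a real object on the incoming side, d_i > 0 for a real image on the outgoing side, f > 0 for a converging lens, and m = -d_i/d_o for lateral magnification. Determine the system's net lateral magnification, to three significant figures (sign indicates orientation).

16.0

Applying the thin-lens equation to the first lens, 1/9 = 1/11.5 + 1/d_i1, which gives d_i1 = 41.400 cm.
Its lateral magnification is m_1 = -d_i1/d_o1 = -(41.400)/11.5 = -3.6000.
The intermediate image is 41.400 cm to the right of lens 1, so d_o2 = L - d_i1 = 80 - 41.400 = 38.600 cm.
Applying the thin-lens equation again with f_2 = 31.5 cm and d_o2 = 38.600 cm gives d_i2 = 171.254 cm.
m_2 = -(171.254)/(38.600) = -4.4366.
The system's lateral magnification is m_1 m_2 = (-3.6000)(-4.4366) = 15.9718.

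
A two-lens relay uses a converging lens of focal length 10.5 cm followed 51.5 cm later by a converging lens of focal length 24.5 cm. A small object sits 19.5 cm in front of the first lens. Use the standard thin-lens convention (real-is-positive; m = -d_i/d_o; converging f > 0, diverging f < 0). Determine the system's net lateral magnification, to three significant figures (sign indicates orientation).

Lens 1: 1/d_i1 = 1/f_1 - 1/d_o1 = 1/10.5 - 1/19.5 = 0.04396 cm^-1, so d_i1 = 22.750 cm.
m_1 = -(22.750)/19.5 = -1.1667.
Object distance for lens 2: d_o2 = 51.5 - 22.750 = 28.750 cm.
Lens 2: 1/d_i2 = 1/f_2 - 1/d_o2 = 1/24.5 - 1/(28.750) = 0.00603 cm^-1, so d_i2 = 165.735 cm.
m_2 = -(165.735)/(28.750) = -5.7647.
Total m = m_1 x m_2 = (-1.1667)(-5.7647) = 6.7255.

6.73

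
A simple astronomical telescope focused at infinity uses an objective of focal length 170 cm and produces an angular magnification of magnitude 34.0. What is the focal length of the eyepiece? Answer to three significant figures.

5.00 cm

|M| = f_obj/f_eye, so f_eye = f_obj/|M| = 170/34.0 = 5.000 cm.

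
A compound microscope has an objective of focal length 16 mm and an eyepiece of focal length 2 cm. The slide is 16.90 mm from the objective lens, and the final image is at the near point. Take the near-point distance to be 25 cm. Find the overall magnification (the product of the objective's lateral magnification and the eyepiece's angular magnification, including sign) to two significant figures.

Convert to cm: f_obj = 16 mm = 1.6 cm; d_o = 16.90 mm = 1.69 cm.
Objective: 1/d_i = 1/f_obj - 1/d_o = 1/1.6 - 1/1.69 = 0.03328 cm^-1, so d_i = 30.044 cm.
m_obj = -d_i/d_o = -30.044/1.69 = -17.778.
Eyepiece angular magnification (image at near point): M_eye = 1 + D/f_e = 1 + 25/2 = 13.500.
Overall M = m_obj x M_eye = (-17.778)(13.500) = -240.00.

-240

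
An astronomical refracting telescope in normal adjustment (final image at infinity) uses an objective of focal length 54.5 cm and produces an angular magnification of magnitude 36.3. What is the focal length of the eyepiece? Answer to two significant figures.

|M| = f_obj/f_eye, so f_eye = f_obj/|M| = 54.5/36.3 = 1.501 cm.

1.5 cm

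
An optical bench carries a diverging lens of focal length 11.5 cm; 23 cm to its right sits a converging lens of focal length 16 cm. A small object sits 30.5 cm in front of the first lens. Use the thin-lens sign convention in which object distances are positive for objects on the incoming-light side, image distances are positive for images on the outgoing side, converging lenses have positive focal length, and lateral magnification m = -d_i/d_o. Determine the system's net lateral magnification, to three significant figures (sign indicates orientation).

-0.285

Applying the thin-lens equation to the first lens, 1/(-11.5) = 1/30.5 + 1/d_i1, which gives d_i1 = -8.351 cm.
Its lateral magnification is m_1 = -d_i1/d_o1 = -(-8.351)/30.5 = 0.2738.
The intermediate image is virtual, 8.351 cm to the left of lens 1, so d_o2 = L - d_i1 = 23 - (-8.351) = 31.351 cm.
Applying the thin-lens equation again with f_2 = 16 cm and d_o2 = 31.351 cm gives d_i2 = 32.676 cm.
m_2 = -(32.676)/(31.351) = -1.0423.
Total m = m_1 x m_2 = (0.2738)(-1.0423) = -0.2854.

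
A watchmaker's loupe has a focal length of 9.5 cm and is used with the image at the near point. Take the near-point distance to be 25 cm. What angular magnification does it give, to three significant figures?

3.63

M = 1 + D/f = 1 + 25/9.5 = 3.632.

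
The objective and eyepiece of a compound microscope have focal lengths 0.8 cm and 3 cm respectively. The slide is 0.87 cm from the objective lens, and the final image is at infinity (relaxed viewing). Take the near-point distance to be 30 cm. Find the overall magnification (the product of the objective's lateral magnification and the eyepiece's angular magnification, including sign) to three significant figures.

-114

Objective: 1/d_i = 1/f_obj - 1/d_o = 1/0.8 - 1/0.87 = 0.10057 cm^-1, so d_i = 9.943 cm.
m_obj = -d_i/d_o = -9.943/0.87 = -11.429.
Eyepiece angular magnification (image at infinity): M_eye = D/f_e = 30/3 = 10.000.
Overall M = m_obj x M_eye = (-11.429)(10.000) = -114.29.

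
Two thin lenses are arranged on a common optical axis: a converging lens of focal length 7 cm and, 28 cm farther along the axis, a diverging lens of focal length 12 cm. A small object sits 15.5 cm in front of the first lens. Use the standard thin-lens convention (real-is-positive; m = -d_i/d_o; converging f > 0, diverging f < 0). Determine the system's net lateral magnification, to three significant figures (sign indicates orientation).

-0.363

Applying the thin-lens equation to the first lens, 1/7 = 1/15.5 + 1/d_i1, which gives d_i1 = 12.765 cm.
Its lateral magnification is m_1 = -d_i1/d_o1 = -(12.765)/15.5 = -0.8235.
Object distance for lens 2: d_o2 = 28 - 12.765 = 15.235 cm.
Applying the thin-lens equation again with f_2 = -12 cm and d_o2 = 15.235 cm gives d_i2 = -6.713 cm.
m_2 = -(-6.713)/(15.235) = 0.4406.
Overall magnification: m = m_1 m_2 = -0.3629.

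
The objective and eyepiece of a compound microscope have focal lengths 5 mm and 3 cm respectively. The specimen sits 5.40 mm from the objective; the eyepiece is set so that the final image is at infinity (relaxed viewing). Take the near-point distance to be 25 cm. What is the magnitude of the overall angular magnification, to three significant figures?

104

Convert to cm: f_obj = 5 mm = 0.5 cm; d_o = 5.40 mm = 0.54 cm.
Objective: 1/d_i = 1/f_obj - 1/d_o = 1/0.5 - 1/0.54 = 0.14815 cm^-1, so d_i = 6.750 cm.
m_obj = -d_i/d_o = -6.750/0.54 = -12.500.
Eyepiece angular magnification (image at infinity): M_eye = D/f_e = 25/3 = 8.333.
Overall M = m_obj x M_eye = (-12.500)(8.333) = -104.17.
|M| = 104.17.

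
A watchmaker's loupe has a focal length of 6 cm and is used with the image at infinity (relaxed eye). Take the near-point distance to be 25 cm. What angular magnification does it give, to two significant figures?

4.2

M = D/f = 25/6 = 4.167.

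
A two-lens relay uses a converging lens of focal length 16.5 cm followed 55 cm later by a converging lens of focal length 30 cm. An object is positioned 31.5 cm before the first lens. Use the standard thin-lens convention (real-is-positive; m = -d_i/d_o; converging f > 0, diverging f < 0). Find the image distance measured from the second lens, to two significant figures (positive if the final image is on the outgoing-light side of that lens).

First lens: d_i1 = 1/(1/16.5 - 1/31.5) = 34.650 cm.
Object distance for lens 2: d_o2 = 55 - 34.650 = 20.350 cm.
Second lens: d_i2 = 1/(1/30 - 1/(20.350)) = -63.264 cm.

-63 cm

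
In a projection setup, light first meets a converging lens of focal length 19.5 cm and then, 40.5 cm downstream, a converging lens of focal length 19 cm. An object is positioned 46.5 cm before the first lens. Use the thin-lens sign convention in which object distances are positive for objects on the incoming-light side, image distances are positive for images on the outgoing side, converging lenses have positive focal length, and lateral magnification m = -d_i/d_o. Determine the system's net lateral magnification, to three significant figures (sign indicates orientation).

Lens 1: 1/d_i1 = 1/f_1 - 1/d_o1 = 1/19.5 - 1/46.5 = 0.02978 cm^-1, so d_i1 = 33.583 cm.
m_1 = -(33.583)/46.5 = -0.7222.
The intermediate image is 33.583 cm to the right of lens 1, so d_o2 = L - d_i1 = 40.5 - 33.583 = 6.917 cm.
Lens 2: 1/d_i2 = 1/f_2 - 1/d_o2 = 1/19 - 1/(6.917) = -0.09195 cm^-1, so d_i2 = -10.876 cm.
m_2 = -(-10.876)/(6.917) = 1.5724.
Total m = m_1 x m_2 = (-0.7222)(1.5724) = -1.1356.

-1.14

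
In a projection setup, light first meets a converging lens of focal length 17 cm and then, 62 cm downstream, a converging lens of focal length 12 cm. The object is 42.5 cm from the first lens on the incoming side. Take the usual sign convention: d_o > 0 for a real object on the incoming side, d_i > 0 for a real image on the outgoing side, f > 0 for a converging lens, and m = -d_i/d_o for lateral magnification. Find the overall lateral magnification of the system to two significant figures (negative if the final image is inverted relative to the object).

0.37

Applying the thin-lens equation to the first lens, 1/17 = 1/42.5 + 1/d_i1, which gives d_i1 = 28.333 cm.
Its lateral magnification is m_1 = -d_i1/d_o1 = -(28.333)/42.5 = -0.6667.
That image sits 33.667 cm in front of the second lens, so d_o2 = 33.667 cm.
Applying the thin-lens equation again with f_2 = 12 cm and d_o2 = 33.667 cm gives d_i2 = 18.646 cm.
m_2 = -(18.646)/(33.667) = -0.5538.
The system's lateral magnification is m_1 m_2 = (-0.6667)(-0.5538) = 0.3692.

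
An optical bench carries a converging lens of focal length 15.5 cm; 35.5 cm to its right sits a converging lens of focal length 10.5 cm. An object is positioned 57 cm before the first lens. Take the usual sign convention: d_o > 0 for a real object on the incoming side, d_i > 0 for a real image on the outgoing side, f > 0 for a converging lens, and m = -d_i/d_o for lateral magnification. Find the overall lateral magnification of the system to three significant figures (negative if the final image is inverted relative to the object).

First lens: d_i1 = 1/(1/15.5 - 1/57) = 21.289 cm.
m_1 = -(21.289)/57 = -0.3735.
That image sits 14.211 cm in front of the second lens, so d_o2 = 14.211 cm.
Second lens: d_i2 = 1/(1/10.5 - 1/(14.211)) = 40.210 cm.
m_2 = -(40.210)/(14.211) = -2.8295.
Overall magnification: m = m_1 m_2 = 1.0568.

1.06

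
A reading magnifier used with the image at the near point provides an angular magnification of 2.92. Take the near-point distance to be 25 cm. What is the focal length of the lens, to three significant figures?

For the image at the near point, M = 1 + D/f.
f = D/(M - 1) = 25/(2.92 - 1) = 13.021 cm.

13.0 cm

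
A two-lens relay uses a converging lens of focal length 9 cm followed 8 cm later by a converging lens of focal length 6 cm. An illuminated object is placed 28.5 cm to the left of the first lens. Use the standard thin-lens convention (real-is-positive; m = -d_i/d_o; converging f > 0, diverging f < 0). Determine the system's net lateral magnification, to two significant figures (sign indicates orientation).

Applying the thin-lens equation to the first lens, 1/9 = 1/28.5 + 1/d_i1, which gives d_i1 = 13.154 cm.
Its lateral magnification is m_1 = -d_i1/d_o1 = -(13.154)/28.5 = -0.4615.
This image would form 13.154 cm past lens 1, i.e. 5.154 cm beyond lens 2, so it is a virtual object for lens 2: d_o2 = 8 - 13.154 = -5.154 cm.
Applying the thin-lens equation again with f_2 = 6 cm and d_o2 = -5.154 cm gives d_i2 = 2.772 cm.
m_2 = -(2.772)/(-5.154) = 0.5379.
Overall magnification: m = m_1 m_2 = -0.2483.

-0.25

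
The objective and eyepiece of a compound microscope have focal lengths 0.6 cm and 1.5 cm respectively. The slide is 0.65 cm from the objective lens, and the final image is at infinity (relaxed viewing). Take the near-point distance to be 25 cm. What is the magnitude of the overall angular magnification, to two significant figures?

Objective: 1/d_i = 1/f_obj - 1/d_o = 1/0.6 - 1/0.65 = 0.12821 cm^-1, so d_i = 7.800 cm.
m_obj = -d_i/d_o = -7.800/0.65 = -12.000.
Eyepiece angular magnification (image at infinity): M_eye = D/f_e = 25/1.5 = 16.667.
Overall M = m_obj x M_eye = (-12.000)(16.667) = -200.00.
|M| = 200.00.

200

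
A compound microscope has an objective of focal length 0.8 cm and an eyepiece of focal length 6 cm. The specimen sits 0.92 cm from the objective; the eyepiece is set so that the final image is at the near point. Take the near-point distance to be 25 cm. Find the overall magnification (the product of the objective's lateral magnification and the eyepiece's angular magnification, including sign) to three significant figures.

Objective: 1/d_i = 1/f_obj - 1/d_o = 1/0.8 - 1/0.92 = 0.16304 cm^-1, so d_i = 6.133 cm.
m_obj = -d_i/d_o = -6.133/0.92 = -6.667.
Eyepiece angular magnification (image at near point): M_eye = 1 + D/f_e = 1 + 25/6 = 5.167.
Overall M = m_obj x M_eye = (-6.667)(5.167) = -34.44.

-34.4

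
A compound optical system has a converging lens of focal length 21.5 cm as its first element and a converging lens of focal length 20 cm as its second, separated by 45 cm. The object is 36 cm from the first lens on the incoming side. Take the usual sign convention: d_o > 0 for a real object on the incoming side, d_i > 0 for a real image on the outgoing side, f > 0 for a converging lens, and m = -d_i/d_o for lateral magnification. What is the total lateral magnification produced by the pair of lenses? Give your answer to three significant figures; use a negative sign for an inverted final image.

Applying the thin-lens equation to the first lens, 1/21.5 = 1/36 + 1/d_i1, which gives d_i1 = 53.379 cm.
Its lateral magnification is m_1 = -d_i1/d_o1 = -(53.379)/36 = -1.4828.
Since 53.379 cm > 45 cm, the first image lies past the second lens and serves as a virtual object: d_o2 = L - d_i1 = -8.379 cm.
Applying the thin-lens equation again with f_2 = 20 cm and d_o2 = -8.379 cm gives d_i2 = 5.905 cm.
m_2 = -(5.905)/(-8.379) = 0.7047.
The system's lateral magnification is m_1 m_2 = (-1.4828)(0.7047) = -1.0450.

-1.04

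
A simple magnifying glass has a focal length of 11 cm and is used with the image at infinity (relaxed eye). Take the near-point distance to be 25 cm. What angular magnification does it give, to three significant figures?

M = D/f = 25/11 = 2.273.

2.27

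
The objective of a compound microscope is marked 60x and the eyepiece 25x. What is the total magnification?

1500

The overall magnification of a compound microscope is the product of the objective and eyepiece magnifications:
M = M_obj x M_eye = 60 x 25 = 1500.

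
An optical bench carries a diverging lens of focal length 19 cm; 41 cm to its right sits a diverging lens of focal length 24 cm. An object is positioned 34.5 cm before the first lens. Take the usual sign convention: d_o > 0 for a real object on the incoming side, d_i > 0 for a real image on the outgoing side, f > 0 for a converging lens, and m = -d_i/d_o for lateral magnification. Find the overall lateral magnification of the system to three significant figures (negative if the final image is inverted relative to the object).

0.110

First lens: d_i1 = 1/(1/(-19) - 1/34.5) = -12.252 cm.
m_1 = -(-12.252)/34.5 = 0.3551.
With d_i1 < 0 the first image is virtual and lies on the object side; the object distance for lens 2 is d_o2 = 41 - (-12.252) = 53.252 cm.
Second lens: d_i2 = 1/(1/(-24) - 1/(53.252)) = -16.544 cm.
m_2 = -(-16.544)/(53.252) = 0.3107.
Overall magnification: m = m_1 m_2 = 0.1103.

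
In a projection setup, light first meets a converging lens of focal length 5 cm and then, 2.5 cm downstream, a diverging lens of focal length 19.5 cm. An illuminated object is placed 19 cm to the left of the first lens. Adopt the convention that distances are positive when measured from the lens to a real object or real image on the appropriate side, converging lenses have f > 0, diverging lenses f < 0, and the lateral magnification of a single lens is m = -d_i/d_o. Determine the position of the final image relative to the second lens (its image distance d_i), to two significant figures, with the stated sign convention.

5.5 cm

First lens: d_i1 = 1/(1/5 - 1/19) = 6.786 cm.
This image would form 6.786 cm past lens 1, i.e. 4.286 cm beyond lens 2, so it is a virtual object for lens 2: d_o2 = 2.5 - 6.786 = -4.286 cm.
Second lens: d_i2 = 1/(1/(-19.5) - 1/(-4.286)) = 5.493 cm.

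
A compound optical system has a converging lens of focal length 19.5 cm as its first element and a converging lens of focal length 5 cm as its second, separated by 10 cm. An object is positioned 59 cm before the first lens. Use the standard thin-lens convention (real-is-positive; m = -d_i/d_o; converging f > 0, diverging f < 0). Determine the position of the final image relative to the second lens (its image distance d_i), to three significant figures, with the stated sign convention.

Lens 1: 1/d_i1 = 1/f_1 - 1/d_o1 = 1/19.5 - 1/59 = 0.03433 cm^-1, so d_i1 = 29.127 cm.
This image would form 29.127 cm past lens 1, i.e. 19.127 cm beyond lens 2, so it is a virtual object for lens 2: d_o2 = 10 - 29.127 = -19.127 cm.
Lens 2: 1/d_i2 = 1/f_2 - 1/d_o2 = 1/5 - 1/(-19.127) = 0.25228 cm^-1, so d_i2 = 3.964 cm.

3.96 cm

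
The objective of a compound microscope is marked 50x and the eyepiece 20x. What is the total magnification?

The overall magnification of a compound microscope is the product of the objective and eyepiece magnifications:
M = M_obj x M_eye = 50 x 20 = 1000.

1000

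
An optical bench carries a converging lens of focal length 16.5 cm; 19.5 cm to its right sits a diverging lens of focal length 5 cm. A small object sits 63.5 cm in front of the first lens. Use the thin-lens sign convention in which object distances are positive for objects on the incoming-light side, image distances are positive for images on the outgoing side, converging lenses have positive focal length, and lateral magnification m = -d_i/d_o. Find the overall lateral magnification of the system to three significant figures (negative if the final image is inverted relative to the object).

Lens 1: 1/d_i1 = 1/f_1 - 1/d_o1 = 1/16.5 - 1/63.5 = 0.04486 cm^-1, so d_i1 = 22.293 cm.
m_1 = -(22.293)/63.5 = -0.3511.
Since 22.293 cm > 19.5 cm, the first image lies past the second lens and serves as a virtual object: d_o2 = L - d_i1 = -2.793 cm.
Lens 2: 1/d_i2 = 1/f_2 - 1/d_o2 = 1/(-5) - 1/(-2.793) = 0.15810 cm^-1, so d_i2 = 6.325 cm.
m_2 = -(6.325)/(-2.793) = 2.2651.
The system's lateral magnification is m_1 m_2 = (-0.3511)(2.2651) = -0.7952.

-0.795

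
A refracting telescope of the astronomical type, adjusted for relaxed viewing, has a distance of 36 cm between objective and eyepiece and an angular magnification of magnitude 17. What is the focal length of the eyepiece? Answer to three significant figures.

2.00 cm

In normal adjustment the tube length equals f_obj + f_eye and |M| = f_obj/f_eye.
So f_obj = 17 f_eye and 17 f_eye + f_eye = 36 cm, giving f_eye = 36/18 = 2.000 cm and f_obj = 34.000 cm.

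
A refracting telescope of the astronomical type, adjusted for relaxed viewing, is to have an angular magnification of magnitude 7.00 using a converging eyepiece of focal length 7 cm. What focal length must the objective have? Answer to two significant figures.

|M| = f_obj/|f_eye|, so f_obj = |M| x |f_eye| = 7.0 x 7 = 49.000 cm.

49 cm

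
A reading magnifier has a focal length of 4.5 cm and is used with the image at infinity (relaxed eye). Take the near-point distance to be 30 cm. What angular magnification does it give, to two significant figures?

M = D/f = 30/4.5 = 6.667.

6.7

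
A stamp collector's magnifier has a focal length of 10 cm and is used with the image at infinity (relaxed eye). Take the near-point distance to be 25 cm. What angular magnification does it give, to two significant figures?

M = D/f = 25/10 = 2.500.

2.5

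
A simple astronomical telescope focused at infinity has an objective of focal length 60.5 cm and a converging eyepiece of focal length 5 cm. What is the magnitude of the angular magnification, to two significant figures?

|M| = f_obj/|f_eye| = 60.5/5 = 12.100.

12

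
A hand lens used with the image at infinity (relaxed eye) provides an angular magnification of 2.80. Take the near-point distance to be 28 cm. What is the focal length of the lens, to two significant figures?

For the image at infinity, M = D/f.
f = D/M = 28/2.8 = 10.000 cm.

10 cm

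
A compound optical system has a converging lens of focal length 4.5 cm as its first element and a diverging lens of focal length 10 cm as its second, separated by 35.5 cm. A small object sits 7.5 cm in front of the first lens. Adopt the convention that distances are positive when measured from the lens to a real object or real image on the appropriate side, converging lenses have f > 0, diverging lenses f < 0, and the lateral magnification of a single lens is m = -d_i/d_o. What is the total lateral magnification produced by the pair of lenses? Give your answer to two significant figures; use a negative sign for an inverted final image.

Lens 1: 1/d_i1 = 1/f_1 - 1/d_o1 = 1/4.5 - 1/7.5 = 0.08889 cm^-1, so d_i1 = 11.250 cm.
m_1 = -(11.250)/7.5 = -1.5000.
Object distance for lens 2: d_o2 = 35.5 - 11.250 = 24.250 cm.
Lens 2: 1/d_i2 = 1/f_2 - 1/d_o2 = 1/(-10) - 1/(24.250) = -0.14124 cm^-1, so d_i2 = -7.080 cm.
m_2 = -(-7.080)/(24.250) = 0.2920.
The system's lateral magnification is m_1 m_2 = (-1.5000)(0.2920) = -0.4380.

-0.44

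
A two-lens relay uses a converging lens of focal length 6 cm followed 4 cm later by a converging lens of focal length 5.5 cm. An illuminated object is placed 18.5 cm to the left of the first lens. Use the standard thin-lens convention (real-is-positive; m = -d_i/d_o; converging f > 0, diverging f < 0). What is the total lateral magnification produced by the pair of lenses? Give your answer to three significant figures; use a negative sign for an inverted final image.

-0.254

First lens: d_i1 = 1/(1/6 - 1/18.5) = 8.880 cm.
m_1 = -(8.880)/18.5 = -0.4800.
Since 8.880 cm > 4 cm, the first image lies past the second lens and serves as a virtual object: d_o2 = L - d_i1 = -4.880 cm.
Second lens: d_i2 = 1/(1/5.5 - 1/(-4.880)) = 2.586 cm.
m_2 = -(2.586)/(-4.880) = 0.5299.
Total m = m_1 x m_2 = (-0.4800)(0.5299) = -0.2543.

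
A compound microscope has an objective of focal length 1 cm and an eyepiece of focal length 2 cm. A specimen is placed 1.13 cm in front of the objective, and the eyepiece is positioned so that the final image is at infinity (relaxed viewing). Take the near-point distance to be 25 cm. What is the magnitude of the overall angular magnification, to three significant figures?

Objective: 1/d_i = 1/f_obj - 1/d_o = 1/1 - 1/1.13 = 0.11504 cm^-1, so d_i = 8.692 cm.
m_obj = -d_i/d_o = -8.692/1.13 = -7.692.
Eyepiece angular magnification (image at infinity): M_eye = D/f_e = 25/2 = 12.500.
Overall M = m_obj x M_eye = (-7.692)(12.500) = -96.15.
|M| = 96.15.

96.2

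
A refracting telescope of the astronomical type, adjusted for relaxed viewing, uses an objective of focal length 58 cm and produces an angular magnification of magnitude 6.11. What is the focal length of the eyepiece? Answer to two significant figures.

|M| = f_obj/f_eye, so f_eye = f_obj/|M| = 58/6.11 = 9.493 cm.

9.5 cm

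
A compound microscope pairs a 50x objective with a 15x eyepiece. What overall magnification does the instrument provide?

750

The overall magnification of a compound microscope is the product of the objective and eyepiece magnifications:
M = M_obj x M_eye = 50 x 15 = 750.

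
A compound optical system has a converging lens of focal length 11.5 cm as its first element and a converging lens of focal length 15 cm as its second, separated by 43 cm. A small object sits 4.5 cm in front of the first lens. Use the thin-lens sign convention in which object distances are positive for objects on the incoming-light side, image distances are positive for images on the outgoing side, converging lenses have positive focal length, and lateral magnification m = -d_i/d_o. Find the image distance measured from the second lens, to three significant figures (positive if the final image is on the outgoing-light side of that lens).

21.4 cm

Applying the thin-lens equation to the first lens, 1/11.5 = 1/4.5 + 1/d_i1, which gives d_i1 = -7.393 cm.
With d_i1 < 0 the first image is virtual and lies on the object side; the object distance for lens 2 is d_o2 = 43 - (-7.393) = 50.393 cm.
Applying the thin-lens equation again with f_2 = 15 cm and d_o2 = 50.393 cm gives d_i2 = 21.357 cm.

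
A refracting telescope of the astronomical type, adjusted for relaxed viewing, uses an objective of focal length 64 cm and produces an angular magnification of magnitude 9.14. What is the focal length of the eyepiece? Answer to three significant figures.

7.00 cm

|M| = f_obj/f_eye, so f_eye = f_obj/|M| = 64/9.14 = 7.002 cm.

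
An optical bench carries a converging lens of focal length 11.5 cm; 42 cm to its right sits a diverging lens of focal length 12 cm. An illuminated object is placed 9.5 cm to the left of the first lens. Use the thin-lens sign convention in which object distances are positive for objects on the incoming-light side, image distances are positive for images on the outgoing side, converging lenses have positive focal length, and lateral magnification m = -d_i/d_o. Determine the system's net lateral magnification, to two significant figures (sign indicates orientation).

First lens: d_i1 = 1/(1/11.5 - 1/9.5) = -54.625 cm.
m_1 = -(-54.625)/9.5 = 5.7500.
The intermediate image is virtual, 54.625 cm to the left of lens 1, so d_o2 = L - d_i1 = 42 - (-54.625) = 96.625 cm.
Second lens: d_i2 = 1/(1/(-12) - 1/(96.625)) = -10.674 cm.
m_2 = -(-10.674)/(96.625) = 0.1105.
Overall magnification: m = m_1 m_2 = 0.6352.

0.64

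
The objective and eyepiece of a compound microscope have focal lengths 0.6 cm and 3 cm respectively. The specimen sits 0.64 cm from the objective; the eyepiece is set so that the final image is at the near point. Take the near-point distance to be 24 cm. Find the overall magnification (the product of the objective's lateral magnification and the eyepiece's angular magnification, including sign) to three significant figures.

-135

Objective: 1/d_i = 1/f_obj - 1/d_o = 1/0.6 - 1/0.64 = 0.10417 cm^-1, so d_i = 9.600 cm.
m_obj = -d_i/d_o = -9.600/0.64 = -15.000.
Eyepiece angular magnification (image at near point): M_eye = 1 + D/f_e = 1 + 24/3 = 9.000.
Overall M = m_obj x M_eye = (-15.000)(9.000) = -135.00.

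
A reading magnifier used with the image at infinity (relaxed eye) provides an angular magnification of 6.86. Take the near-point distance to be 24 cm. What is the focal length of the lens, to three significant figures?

For the image at infinity, M = D/f.
f = D/M = 24/6.86 = 3.499 cm.

3.50 cm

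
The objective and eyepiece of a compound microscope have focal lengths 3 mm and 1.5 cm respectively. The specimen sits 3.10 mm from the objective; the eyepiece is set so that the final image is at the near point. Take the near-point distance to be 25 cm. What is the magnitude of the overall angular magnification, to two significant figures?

530

Convert to cm: f_obj = 3 mm = 0.3 cm; d_o = 3.10 mm = 0.31 cm.
Objective: 1/d_i = 1/f_obj - 1/d_o = 1/0.3 - 1/0.31 = 0.10753 cm^-1, so d_i = 9.300 cm.
m_obj = -d_i/d_o = -9.300/0.31 = -30.000.
Eyepiece angular magnification (image at near point): M_eye = 1 + D/f_e = 1 + 25/1.5 = 17.667.
Overall M = m_obj x M_eye = (-30.000)(17.667) = -530.00.
|M| = 530.00.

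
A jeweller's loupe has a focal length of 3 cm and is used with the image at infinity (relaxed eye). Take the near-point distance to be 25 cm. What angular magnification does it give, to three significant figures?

M = D/f = 25/3 = 8.333.

8.33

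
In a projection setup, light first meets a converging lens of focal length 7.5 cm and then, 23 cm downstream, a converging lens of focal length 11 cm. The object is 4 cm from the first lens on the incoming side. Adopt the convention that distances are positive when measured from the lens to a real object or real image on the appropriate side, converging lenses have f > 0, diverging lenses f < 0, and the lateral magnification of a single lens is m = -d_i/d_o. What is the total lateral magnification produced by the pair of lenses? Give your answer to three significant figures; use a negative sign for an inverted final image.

-1.15

Lens 1: 1/d_i1 = 1/f_1 - 1/d_o1 = 1/7.5 - 1/4 = -0.11667 cm^-1, so d_i1 = -8.571 cm.
m_1 = -(-8.571)/4 = 2.1429.
The intermediate image is virtual, 8.571 cm to the left of lens 1, so d_o2 = L - d_i1 = 23 - (-8.571) = 31.571 cm.
Lens 2: 1/d_i2 = 1/f_2 - 1/d_o2 = 1/11 - 1/(31.571) = 0.05923 cm^-1, so d_i2 = 16.882 cm.
m_2 = -(16.882)/(31.571) = -0.5347.
Overall magnification: m = m_1 m_2 = -1.1458.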